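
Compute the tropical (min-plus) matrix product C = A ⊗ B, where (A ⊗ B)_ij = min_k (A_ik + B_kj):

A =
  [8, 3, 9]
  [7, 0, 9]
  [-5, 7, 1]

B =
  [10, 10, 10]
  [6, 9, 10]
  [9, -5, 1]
A ⊗ B =
  [9, 4, 10]
  [6, 4, 10]
  [5, -4, 2]

Apply the min-plus product entry-by-entry:
  C[0][0] = min over k of (A[0][0] + B[0][0] = 8 + 10 = 18, A[0][1] + B[1][0] = 3 + 6 = 9, A[0][2] + B[2][0] = 9 + 9 = 18) = 9 (attained at k = 1)
  C[0][1] = min over k of (A[0][0] + B[0][1] = 8 + 10 = 18, A[0][1] + B[1][1] = 3 + 9 = 12, A[0][2] + B[2][1] = 9 + -5 = 4) = 4 (attained at k = 2)
  C[0][2] = min over k of (A[0][0] + B[0][2] = 8 + 10 = 18, A[0][1] + B[1][2] = 3 + 10 = 13, A[0][2] + B[2][2] = 9 + 1 = 10) = 10 (attained at k = 2)
  C[1][0] = min over k of (A[1][0] + B[0][0] = 7 + 10 = 17, A[1][1] + B[1][0] = 0 + 6 = 6, A[1][2] + B[2][0] = 9 + 9 = 18) = 6 (attained at k = 1)
  C[1][1] = min over k of (A[1][0] + B[0][1] = 7 + 10 = 17, A[1][1] + B[1][1] = 0 + 9 = 9, A[1][2] + B[2][1] = 9 + -5 = 4) = 4 (attained at k = 2)
  C[1][2] = min over k of (A[1][0] + B[0][2] = 7 + 10 = 17, A[1][1] + B[1][2] = 0 + 10 = 10, A[1][2] + B[2][2] = 9 + 1 = 10) = 10 (attained at k = 1)
  C[2][0] = min over k of (A[2][0] + B[0][0] = -5 + 10 = 5, A[2][1] + B[1][0] = 7 + 6 = 13, A[2][2] + B[2][0] = 1 + 9 = 10) = 5 (attained at k = 0)
  C[2][1] = min over k of (A[2][0] + B[0][1] = -5 + 10 = 5, A[2][1] + B[1][1] = 7 + 9 = 16, A[2][2] + B[2][1] = 1 + -5 = -4) = -4 (attained at k = 2)
  C[2][2] = min over k of (A[2][0] + B[0][2] = -5 + 10 = 5, A[2][1] + B[1][2] = 7 + 10 = 17, A[2][2] + B[2][2] = 1 + 1 = 2) = 2 (attained at k = 2)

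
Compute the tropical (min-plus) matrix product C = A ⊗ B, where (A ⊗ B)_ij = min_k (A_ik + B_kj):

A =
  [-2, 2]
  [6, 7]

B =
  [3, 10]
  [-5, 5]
A ⊗ B =
  [-3, 7]
  [2, 12]

Apply the min-plus product entry-by-entry:
  C[0][0] = min over k of (A[0][0] + B[0][0] = -2 + 3 = 1, A[0][1] + B[1][0] = 2 + -5 = -3) = -3 (attained at k = 1)
  C[0][1] = min over k of (A[0][0] + B[0][1] = -2 + 10 = 8, A[0][1] + B[1][1] = 2 + 5 = 7) = 7 (attained at k = 1)
  C[1][0] = min over k of (A[1][0] + B[0][0] = 6 + 3 = 9, A[1][1] + B[1][0] = 7 + -5 = 2) = 2 (attained at k = 1)
  C[1][1] = min over k of (A[1][0] + B[0][1] = 6 + 10 = 16, A[1][1] + B[1][1] = 7 + 5 = 12) = 12 (attained at k = 1)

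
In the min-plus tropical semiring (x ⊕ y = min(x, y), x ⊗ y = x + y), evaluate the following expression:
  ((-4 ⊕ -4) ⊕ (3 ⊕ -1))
((-4 ⊕ -4) ⊕ (3 ⊕ -1)) = -4

Expand innermost to outermost. Recall ⊕ takes the minimum of its arguments and ⊗ takes their sum. Working out the expression ((-4 ⊕ -4) ⊕ (3 ⊕ -1)) gives -4.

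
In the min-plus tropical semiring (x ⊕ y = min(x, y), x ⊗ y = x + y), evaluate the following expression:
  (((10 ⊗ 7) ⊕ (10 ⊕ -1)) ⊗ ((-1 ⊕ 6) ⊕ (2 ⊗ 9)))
(((10 ⊗ 7) ⊕ (10 ⊕ -1)) ⊗ ((-1 ⊕ 6) ⊕ (2 ⊗ 9))) = -2

Expand innermost to outermost. Recall ⊕ takes the minimum of its arguments and ⊗ takes their sum. Working out the expression (((10 ⊗ 7) ⊕ (10 ⊕ -1)) ⊗ ((-1 ⊕ 6) ⊕ (2 ⊗ 9))) gives -2.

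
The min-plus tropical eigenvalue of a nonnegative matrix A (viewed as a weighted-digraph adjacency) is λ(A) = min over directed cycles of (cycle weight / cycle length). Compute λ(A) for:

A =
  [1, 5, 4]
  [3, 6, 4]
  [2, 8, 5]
λ(A) = 1

Enumerate directed cycles and compute their means (weight / length). Sample:
  cycle 0 → 0: weight = 1, length = 1, mean = 1/1 ≈ 1.000
  cycle 1 → 1: weight = 6, length = 1, mean = 6/1 ≈ 6.000
  cycle 2 → 2: weight = 5, length = 1, mean = 5/1 ≈ 5.000
  cycle 0 → 1 → 0: weight = 8, length = 2, mean = 8/2 ≈ 4.000
  cycle 0 → 2 → 0: weight = 6, length = 2, mean = 6/2 ≈ 3.000
  cycle 1 → 0 → 1: weight = 8, length = 2, mean = 8/2 ≈ 4.000
Minimum mean = 1.000, attained e.g. along the cycle 0 → 0 with weight 1 and length 1. So λ(A) = 1/1 = 1.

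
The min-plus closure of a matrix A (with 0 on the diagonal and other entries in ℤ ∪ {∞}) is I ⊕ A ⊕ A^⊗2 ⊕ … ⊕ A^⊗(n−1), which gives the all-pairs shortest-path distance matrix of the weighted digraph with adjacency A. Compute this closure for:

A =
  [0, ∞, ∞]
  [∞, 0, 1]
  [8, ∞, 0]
Closure =
  [0, ∞, ∞]
  [9, 0, 1]
  [8, ∞, 0]

This is the Floyd-Warshall all-pairs shortest-path computation. For each intermediate vertex k = 0, 1, …, 2, update dist[i][j] ← min(dist[i][j], dist[i][k] + dist[k][j]). The final matrix gives, for each (i, j), the minimum total weight of any directed path from i to j (possibly empty when i = j).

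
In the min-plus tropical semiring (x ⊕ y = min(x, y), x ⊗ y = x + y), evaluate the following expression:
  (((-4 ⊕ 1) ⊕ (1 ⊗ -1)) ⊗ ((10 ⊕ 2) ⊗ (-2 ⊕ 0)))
(((-4 ⊕ 1) ⊕ (1 ⊗ -1)) ⊗ ((10 ⊕ 2) ⊗ (-2 ⊕ 0))) = -4

Expand innermost to outermost. Recall ⊕ takes the minimum of its arguments and ⊗ takes their sum. Working out the expression (((-4 ⊕ 1) ⊕ (1 ⊗ -1)) ⊗ ((10 ⊕ 2) ⊗ (-2 ⊕ 0))) gives -4.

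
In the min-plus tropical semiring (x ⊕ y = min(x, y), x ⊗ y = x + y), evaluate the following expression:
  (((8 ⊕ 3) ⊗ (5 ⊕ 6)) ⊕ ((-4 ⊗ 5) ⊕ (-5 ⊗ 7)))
(((8 ⊕ 3) ⊗ (5 ⊕ 6)) ⊕ ((-4 ⊗ 5) ⊕ (-5 ⊗ 7))) = 1

Expand innermost to outermost. Recall ⊕ takes the minimum of its arguments and ⊗ takes their sum. Working out the expression (((8 ⊕ 3) ⊗ (5 ⊕ 6)) ⊕ ((-4 ⊗ 5) ⊕ (-5 ⊗ 7))) gives 1.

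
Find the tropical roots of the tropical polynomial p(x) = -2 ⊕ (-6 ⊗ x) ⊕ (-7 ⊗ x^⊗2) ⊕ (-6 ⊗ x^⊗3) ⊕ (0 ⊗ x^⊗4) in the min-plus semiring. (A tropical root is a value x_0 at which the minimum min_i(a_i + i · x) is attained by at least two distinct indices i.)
Roots: {-6, -1, 1, 4}

Each tropical root is a break point of the lower envelope of the lines y = a_i + i · x (there are 5 lines, with slopes 0, 1, ..., 4). Only the lines that attain the minimum somewhere contribute to roots; other lines are dominated. Here the surviving (envelope) indices are i = 4, i = 3, i = 2, i = 1, i = 0.
Intersections between consecutive envelope lines give the roots: for adjacent envelope indices i < j the intersection is x = (a_i − a_j) / (j − i). Reading off the sorted break points: {-6, -1, 1, 4}.
Verification: at each break x_0, at least two indices attain the minimum of min_i(a_i + i · x_0).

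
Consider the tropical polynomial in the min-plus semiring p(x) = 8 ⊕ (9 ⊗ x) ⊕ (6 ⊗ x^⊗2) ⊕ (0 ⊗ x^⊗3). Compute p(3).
p(3) = 8

A tropical monomial a ⊗ x^⊗i evaluates to a + i · x. Evaluating each term at x = 3:
  Term 0 contributes 8 + 0 · 3 = 8
  Term 1 contributes 9 + 1 · 3 = 12
  Term 2 contributes 6 + 2 · 3 = 12
  Term 3 contributes 0 + 3 · 3 = 9
p(3) = ⊕ of these = min[8, 12, 12, 9] = 8.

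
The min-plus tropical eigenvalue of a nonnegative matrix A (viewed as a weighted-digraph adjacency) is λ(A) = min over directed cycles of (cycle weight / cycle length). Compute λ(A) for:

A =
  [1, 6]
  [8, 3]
λ(A) = 1

Enumerate directed cycles and compute their means (weight / length). Sample:
  cycle 0 → 0: weight = 1, length = 1, mean = 1/1 ≈ 1.000
  cycle 1 → 1: weight = 3, length = 1, mean = 3/1 ≈ 3.000
  cycle 0 → 1 → 0: weight = 14, length = 2, mean = 14/2 ≈ 7.000
  cycle 1 → 0 → 1: weight = 14, length = 2, mean = 14/2 ≈ 7.000
Minimum mean = 1.000, attained e.g. along the cycle 0 → 0 with weight 1 and length 1. So λ(A) = 1/1 = 1.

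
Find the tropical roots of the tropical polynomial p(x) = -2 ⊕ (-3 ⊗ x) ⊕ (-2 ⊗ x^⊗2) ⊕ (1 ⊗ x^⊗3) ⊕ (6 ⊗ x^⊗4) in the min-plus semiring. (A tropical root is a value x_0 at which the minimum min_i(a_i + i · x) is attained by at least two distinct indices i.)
Roots: {-5, -3, -1, 1}

Each tropical root is a break point of the lower envelope of the lines y = a_i + i · x (there are 5 lines, with slopes 0, 1, ..., 4). Only the lines that attain the minimum somewhere contribute to roots; other lines are dominated. Here the surviving (envelope) indices are i = 4, i = 3, i = 2, i = 1, i = 0.
Intersections between consecutive envelope lines give the roots: for adjacent envelope indices i < j the intersection is x = (a_i − a_j) / (j − i). Reading off the sorted break points: {-5, -3, -1, 1}.
Verification: at each break x_0, at least two indices attain the minimum of min_i(a_i + i · x_0).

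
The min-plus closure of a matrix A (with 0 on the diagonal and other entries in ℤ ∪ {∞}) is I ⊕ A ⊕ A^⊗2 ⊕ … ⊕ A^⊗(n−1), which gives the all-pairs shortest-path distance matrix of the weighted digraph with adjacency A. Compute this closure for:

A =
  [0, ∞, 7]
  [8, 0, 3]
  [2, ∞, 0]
Closure =
  [0, ∞, 7]
  [5, 0, 3]
  [2, ∞, 0]

This is the Floyd-Warshall all-pairs shortest-path computation. For each intermediate vertex k = 0, 1, …, 2, update dist[i][j] ← min(dist[i][j], dist[i][k] + dist[k][j]). The final matrix gives, for each (i, j), the minimum total weight of any directed path from i to j (possibly empty when i = j).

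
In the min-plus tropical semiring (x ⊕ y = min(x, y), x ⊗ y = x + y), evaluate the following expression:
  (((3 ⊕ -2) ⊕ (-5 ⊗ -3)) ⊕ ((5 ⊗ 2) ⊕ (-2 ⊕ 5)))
(((3 ⊕ -2) ⊕ (-5 ⊗ -3)) ⊕ ((5 ⊗ 2) ⊕ (-2 ⊕ 5))) = -8

Expand innermost to outermost. Recall ⊕ takes the minimum of its arguments and ⊗ takes their sum. Working out the expression (((3 ⊕ -2) ⊕ (-5 ⊗ -3)) ⊕ ((5 ⊗ 2) ⊕ (-2 ⊕ 5))) gives -8.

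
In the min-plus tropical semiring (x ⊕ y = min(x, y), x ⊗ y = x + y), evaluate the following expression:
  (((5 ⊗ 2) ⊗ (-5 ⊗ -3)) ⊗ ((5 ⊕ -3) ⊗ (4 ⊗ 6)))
(((5 ⊗ 2) ⊗ (-5 ⊗ -3)) ⊗ ((5 ⊕ -3) ⊗ (4 ⊗ 6))) = 6

Expand innermost to outermost. Recall ⊕ takes the minimum of its arguments and ⊗ takes their sum. Working out the expression (((5 ⊗ 2) ⊗ (-5 ⊗ -3)) ⊗ ((5 ⊕ -3) ⊗ (4 ⊗ 6))) gives 6.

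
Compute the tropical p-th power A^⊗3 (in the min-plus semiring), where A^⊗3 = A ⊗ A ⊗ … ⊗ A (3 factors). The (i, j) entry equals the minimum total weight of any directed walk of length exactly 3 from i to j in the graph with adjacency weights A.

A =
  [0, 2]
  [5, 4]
A^⊗3 =
  [0, 2]
  [5, 7]

Each entry (A^⊗3)_ij equals the minimum over all length-3 walks i = v_0 → v_1 → … → v_3 = j of Σ_t A[v_t][v_{t+1}]. For example, for (i, j) = (0, 1) we minimise over 4 possible intermediate vertex sequences; the minimum is 2, attained along the walk 0 → 0 → 0 → 1.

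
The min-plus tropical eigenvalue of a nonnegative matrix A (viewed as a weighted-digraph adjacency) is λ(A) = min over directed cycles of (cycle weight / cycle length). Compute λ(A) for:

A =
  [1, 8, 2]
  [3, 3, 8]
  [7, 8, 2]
λ(A) = 1

Enumerate directed cycles and compute their means (weight / length). Sample:
  cycle 0 → 0: weight = 1, length = 1, mean = 1/1 ≈ 1.000
  cycle 1 → 1: weight = 3, length = 1, mean = 3/1 ≈ 3.000
  cycle 2 → 2: weight = 2, length = 1, mean = 2/1 ≈ 2.000
  cycle 0 → 1 → 0: weight = 11, length = 2, mean = 11/2 ≈ 5.500
  cycle 0 → 2 → 0: weight = 9, length = 2, mean = 9/2 ≈ 4.500
  cycle 1 → 0 → 1: weight = 11, length = 2, mean = 11/2 ≈ 5.500
Minimum mean = 1.000, attained e.g. along the cycle 0 → 0 with weight 1 and length 1. So λ(A) = 1/1 = 1.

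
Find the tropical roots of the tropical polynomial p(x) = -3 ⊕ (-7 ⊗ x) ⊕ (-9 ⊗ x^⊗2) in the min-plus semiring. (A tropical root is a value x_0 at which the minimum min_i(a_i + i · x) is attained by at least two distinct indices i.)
Roots: {2, 4}

Each tropical root is a break point of the lower envelope of the lines y = a_i + i · x (there are 3 lines, with slopes 0, 1, ..., 2). Only the lines that attain the minimum somewhere contribute to roots; other lines are dominated. Here the surviving (envelope) indices are i = 2, i = 1, i = 0.
Intersections between consecutive envelope lines give the roots: for adjacent envelope indices i < j the intersection is x = (a_i − a_j) / (j − i). Reading off the sorted break points: {2, 4}.
Verification: at each break x_0, at least two indices attain the minimum of min_i(a_i + i · x_0).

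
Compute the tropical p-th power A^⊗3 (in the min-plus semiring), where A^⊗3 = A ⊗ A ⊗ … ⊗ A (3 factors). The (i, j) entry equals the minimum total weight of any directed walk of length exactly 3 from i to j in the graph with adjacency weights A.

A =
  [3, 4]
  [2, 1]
A^⊗3 =
  [7, 6]
  [4, 3]

Each entry (A^⊗3)_ij equals the minimum over all length-3 walks i = v_0 → v_1 → … → v_3 = j of Σ_t A[v_t][v_{t+1}]. For example, for (i, j) = (0, 1) we minimise over 4 possible intermediate vertex sequences; the minimum is 6, attained along the walk 0 → 1 → 1 → 1.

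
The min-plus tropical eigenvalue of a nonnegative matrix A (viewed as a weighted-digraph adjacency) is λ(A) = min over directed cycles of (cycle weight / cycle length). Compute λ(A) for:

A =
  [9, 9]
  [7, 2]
λ(A) = 2

Enumerate directed cycles and compute their means (weight / length). Sample:
  cycle 0 → 0: weight = 9, length = 1, mean = 9/1 ≈ 9.000
  cycle 1 → 1: weight = 2, length = 1, mean = 2/1 ≈ 2.000
  cycle 0 → 1 → 0: weight = 16, length = 2, mean = 16/2 ≈ 8.000
  cycle 1 → 0 → 1: weight = 16, length = 2, mean = 16/2 ≈ 8.000
Minimum mean = 2.000, attained e.g. along the cycle 1 → 1 with weight 2 and length 1. So λ(A) = 2/1 = 2.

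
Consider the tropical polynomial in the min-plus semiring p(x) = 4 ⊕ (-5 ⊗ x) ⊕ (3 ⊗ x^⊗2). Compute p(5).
p(5) = 0

A tropical monomial a ⊗ x^⊗i evaluates to a + i · x. Evaluating each term at x = 5:
  Term 0 contributes 4 + 0 · 5 = 4
  Term 1 contributes -5 + 1 · 5 = 0
  Term 2 contributes 3 + 2 · 5 = 13
p(5) = ⊕ of these = min[4, 0, 13] = 0.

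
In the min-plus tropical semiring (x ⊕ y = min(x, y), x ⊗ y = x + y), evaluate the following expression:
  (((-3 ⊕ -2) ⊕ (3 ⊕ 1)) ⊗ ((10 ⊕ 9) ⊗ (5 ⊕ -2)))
(((-3 ⊕ -2) ⊕ (3 ⊕ 1)) ⊗ ((10 ⊕ 9) ⊗ (5 ⊕ -2))) = 4

Expand innermost to outermost. Recall ⊕ takes the minimum of its arguments and ⊗ takes their sum. Working out the expression (((-3 ⊕ -2) ⊕ (3 ⊕ 1)) ⊗ ((10 ⊕ 9) ⊗ (5 ⊕ -2))) gives 4.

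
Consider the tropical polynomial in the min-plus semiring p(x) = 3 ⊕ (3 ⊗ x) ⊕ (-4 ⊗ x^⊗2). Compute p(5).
p(5) = 3

A tropical monomial a ⊗ x^⊗i evaluates to a + i · x. Evaluating each term at x = 5:
  Term 0 contributes 3 + 0 · 5 = 3
  Term 1 contributes 3 + 1 · 5 = 8
  Term 2 contributes -4 + 2 · 5 = 6
p(5) = ⊕ of these = min[3, 8, 6] = 3.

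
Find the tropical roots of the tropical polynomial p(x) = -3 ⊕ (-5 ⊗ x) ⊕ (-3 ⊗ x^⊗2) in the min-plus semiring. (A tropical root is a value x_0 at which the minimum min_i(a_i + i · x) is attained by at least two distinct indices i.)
Roots: {-2, 2}

Each tropical root is a break point of the lower envelope of the lines y = a_i + i · x (there are 3 lines, with slopes 0, 1, ..., 2). Only the lines that attain the minimum somewhere contribute to roots; other lines are dominated. Here the surviving (envelope) indices are i = 2, i = 1, i = 0.
Intersections between consecutive envelope lines give the roots: for adjacent envelope indices i < j the intersection is x = (a_i − a_j) / (j − i). Reading off the sorted break points: {-2, 2}.
Verification: at each break x_0, at least two indices attain the minimum of min_i(a_i + i · x_0).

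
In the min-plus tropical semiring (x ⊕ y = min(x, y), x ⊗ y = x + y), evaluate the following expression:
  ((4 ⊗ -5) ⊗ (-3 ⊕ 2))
((4 ⊗ -5) ⊗ (-3 ⊕ 2)) = -4

Expand innermost to outermost. Recall ⊕ takes the minimum of its arguments and ⊗ takes their sum. Working out the expression ((4 ⊗ -5) ⊗ (-3 ⊕ 2)) gives -4.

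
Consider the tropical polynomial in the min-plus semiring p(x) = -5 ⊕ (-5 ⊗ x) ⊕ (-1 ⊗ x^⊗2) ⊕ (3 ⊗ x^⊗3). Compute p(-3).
p(-3) = -8

A tropical monomial a ⊗ x^⊗i evaluates to a + i · x. Evaluating each term at x = -3:
  Term 0 contributes -5 + 0 · -3 = -5
  Term 1 contributes -5 + 1 · -3 = -8
  Term 2 contributes -1 + 2 · -3 = -7
  Term 3 contributes 3 + 3 · -3 = -6
p(-3) = ⊕ of these = min[-5, -8, -7, -6] = -8.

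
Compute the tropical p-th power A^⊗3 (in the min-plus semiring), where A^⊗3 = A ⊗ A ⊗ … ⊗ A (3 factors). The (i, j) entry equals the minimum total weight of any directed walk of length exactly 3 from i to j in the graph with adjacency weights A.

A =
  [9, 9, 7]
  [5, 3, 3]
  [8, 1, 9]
A^⊗3 =
  [13, 11, 11]
  [9, 7, 7]
  [9, 5, 7]

Each entry (A^⊗3)_ij equals the minimum over all length-3 walks i = v_0 → v_1 → … → v_3 = j of Σ_t A[v_t][v_{t+1}]. For example, for (i, j) = (0, 2) we minimise over 9 possible intermediate vertex sequences; the minimum is 11, attained along the walk 0 → 2 → 1 → 2.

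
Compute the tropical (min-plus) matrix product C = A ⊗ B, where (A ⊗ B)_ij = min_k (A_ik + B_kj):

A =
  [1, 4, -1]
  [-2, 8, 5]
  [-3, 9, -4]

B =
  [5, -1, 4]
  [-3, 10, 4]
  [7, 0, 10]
A ⊗ B =
  [1, -1, 5]
  [3, -3, 2]
  [2, -4, 1]

Apply the min-plus product entry-by-entry:
  C[0][0] = min over k of (A[0][0] + B[0][0] = 1 + 5 = 6, A[0][1] + B[1][0] = 4 + -3 = 1, A[0][2] + B[2][0] = -1 + 7 = 6) = 1 (attained at k = 1)
  C[0][1] = min over k of (A[0][0] + B[0][1] = 1 + -1 = 0, A[0][1] + B[1][1] = 4 + 10 = 14, A[0][2] + B[2][1] = -1 + 0 = -1) = -1 (attained at k = 2)
  C[0][2] = min over k of (A[0][0] + B[0][2] = 1 + 4 = 5, A[0][1] + B[1][2] = 4 + 4 = 8, A[0][2] + B[2][2] = -1 + 10 = 9) = 5 (attained at k = 0)
  C[1][0] = min over k of (A[1][0] + B[0][0] = -2 + 5 = 3, A[1][1] + B[1][0] = 8 + -3 = 5, A[1][2] + B[2][0] = 5 + 7 = 12) = 3 (attained at k = 0)
  C[1][1] = min over k of (A[1][0] + B[0][1] = -2 + -1 = -3, A[1][1] + B[1][1] = 8 + 10 = 18, A[1][2] + B[2][1] = 5 + 0 = 5) = -3 (attained at k = 0)
  C[1][2] = min over k of (A[1][0] + B[0][2] = -2 + 4 = 2, A[1][1] + B[1][2] = 8 + 4 = 12, A[1][2] + B[2][2] = 5 + 10 = 15) = 2 (attained at k = 0)
  C[2][0] = min over k of (A[2][0] + B[0][0] = -3 + 5 = 2, A[2][1] + B[1][0] = 9 + -3 = 6, A[2][2] + B[2][0] = -4 + 7 = 3) = 2 (attained at k = 0)
  C[2][1] = min over k of (A[2][0] + B[0][1] = -3 + -1 = -4, A[2][1] + B[1][1] = 9 + 10 = 19, A[2][2] + B[2][1] = -4 + 0 = -4) = -4 (attained at k = 0)
  C[2][2] = min over k of (A[2][0] + B[0][2] = -3 + 4 = 1, A[2][1] + B[1][2] = 9 + 4 = 13, A[2][2] + B[2][2] = -4 + 10 = 6) = 1 (attained at k = 0)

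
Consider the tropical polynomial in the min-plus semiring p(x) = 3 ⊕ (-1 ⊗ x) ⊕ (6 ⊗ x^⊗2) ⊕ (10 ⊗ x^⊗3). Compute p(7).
p(7) = 3

A tropical monomial a ⊗ x^⊗i evaluates to a + i · x. Evaluating each term at x = 7:
  Term 0 contributes 3 + 0 · 7 = 3
  Term 1 contributes -1 + 1 · 7 = 6
  Term 2 contributes 6 + 2 · 7 = 20
  Term 3 contributes 10 + 3 · 7 = 31
p(7) = ⊕ of these = min[3, 6, 20, 31] = 3.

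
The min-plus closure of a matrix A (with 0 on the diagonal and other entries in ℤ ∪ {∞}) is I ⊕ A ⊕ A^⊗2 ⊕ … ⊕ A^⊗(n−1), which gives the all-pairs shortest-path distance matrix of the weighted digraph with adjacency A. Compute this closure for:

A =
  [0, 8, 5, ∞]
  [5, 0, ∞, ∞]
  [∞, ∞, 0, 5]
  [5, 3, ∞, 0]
Closure =
  [0, 8, 5, 10]
  [5, 0, 10, 15]
  [10, 8, 0, 5]
  [5, 3, 10, 0]

This is the Floyd-Warshall all-pairs shortest-path computation. For each intermediate vertex k = 0, 1, …, 3, update dist[i][j] ← min(dist[i][j], dist[i][k] + dist[k][j]). The final matrix gives, for each (i, j), the minimum total weight of any directed path from i to j (possibly empty when i = j).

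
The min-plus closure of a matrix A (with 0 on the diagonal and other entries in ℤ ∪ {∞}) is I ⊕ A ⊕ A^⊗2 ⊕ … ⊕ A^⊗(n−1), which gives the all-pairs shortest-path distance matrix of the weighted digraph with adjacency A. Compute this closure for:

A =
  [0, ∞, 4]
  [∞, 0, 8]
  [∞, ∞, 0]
Closure =
  [0, ∞, 4]
  [∞, 0, 8]
  [∞, ∞, 0]

This is the Floyd-Warshall all-pairs shortest-path computation. For each intermediate vertex k = 0, 1, …, 2, update dist[i][j] ← min(dist[i][j], dist[i][k] + dist[k][j]). The final matrix gives, for each (i, j), the minimum total weight of any directed path from i to j (possibly empty when i = j).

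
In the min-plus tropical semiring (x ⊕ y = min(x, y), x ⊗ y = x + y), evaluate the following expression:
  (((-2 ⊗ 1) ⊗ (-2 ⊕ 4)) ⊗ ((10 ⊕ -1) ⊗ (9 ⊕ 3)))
(((-2 ⊗ 1) ⊗ (-2 ⊕ 4)) ⊗ ((10 ⊕ -1) ⊗ (9 ⊕ 3))) = -1

Expand innermost to outermost. Recall ⊕ takes the minimum of its arguments and ⊗ takes their sum. Working out the expression (((-2 ⊗ 1) ⊗ (-2 ⊕ 4)) ⊗ ((10 ⊕ -1) ⊗ (9 ⊕ 3))) gives -1.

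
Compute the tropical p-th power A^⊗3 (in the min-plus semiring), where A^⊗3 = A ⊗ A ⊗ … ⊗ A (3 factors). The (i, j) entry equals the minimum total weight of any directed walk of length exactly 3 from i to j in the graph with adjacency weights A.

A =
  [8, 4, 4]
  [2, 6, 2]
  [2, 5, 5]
A^⊗3 =
  [8, 10, 10]
  [8, 8, 8]
  [8, 11, 8]

Each entry (A^⊗3)_ij equals the minimum over all length-3 walks i = v_0 → v_1 → … → v_3 = j of Σ_t A[v_t][v_{t+1}]. For example, for (i, j) = (0, 2) we minimise over 9 possible intermediate vertex sequences; the minimum is 10, attained along the walk 0 → 1 → 0 → 2.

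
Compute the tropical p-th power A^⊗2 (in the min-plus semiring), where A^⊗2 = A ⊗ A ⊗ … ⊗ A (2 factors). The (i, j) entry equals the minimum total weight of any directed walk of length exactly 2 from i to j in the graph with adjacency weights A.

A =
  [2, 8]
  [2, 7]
A^⊗2 =
  [4, 10]
  [4, 10]

Each entry (A^⊗2)_ij equals the minimum over all length-2 walks i = v_0 → v_1 → … → v_2 = j of Σ_t A[v_t][v_{t+1}]. For example, for (i, j) = (0, 1) we minimise over 2 possible intermediate vertex sequences; the minimum is 10, attained along the walk 0 → 0 → 1.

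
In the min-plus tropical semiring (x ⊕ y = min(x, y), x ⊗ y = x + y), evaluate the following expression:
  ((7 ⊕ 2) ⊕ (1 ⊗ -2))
((7 ⊕ 2) ⊕ (1 ⊗ -2)) = -1

Expand innermost to outermost. Recall ⊕ takes the minimum of its arguments and ⊗ takes their sum. Working out the expression ((7 ⊕ 2) ⊕ (1 ⊗ -2)) gives -1.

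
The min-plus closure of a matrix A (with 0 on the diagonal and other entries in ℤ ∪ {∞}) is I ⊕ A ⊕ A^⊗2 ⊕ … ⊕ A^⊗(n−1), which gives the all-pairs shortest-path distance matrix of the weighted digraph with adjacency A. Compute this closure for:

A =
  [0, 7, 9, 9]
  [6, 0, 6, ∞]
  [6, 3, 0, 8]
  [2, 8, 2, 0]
Closure =
  [0, 7, 9, 9]
  [6, 0, 6, 14]
  [6, 3, 0, 8]
  [2, 5, 2, 0]

This is the Floyd-Warshall all-pairs shortest-path computation. For each intermediate vertex k = 0, 1, …, 3, update dist[i][j] ← min(dist[i][j], dist[i][k] + dist[k][j]). The final matrix gives, for each (i, j), the minimum total weight of any directed path from i to j (possibly empty when i = j).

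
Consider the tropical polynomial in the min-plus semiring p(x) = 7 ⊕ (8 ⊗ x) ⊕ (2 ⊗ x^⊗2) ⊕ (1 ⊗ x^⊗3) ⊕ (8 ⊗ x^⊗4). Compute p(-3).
p(-3) = -8

A tropical monomial a ⊗ x^⊗i evaluates to a + i · x. Evaluating each term at x = -3:
  Term 0 contributes 7 + 0 · -3 = 7
  Term 1 contributes 8 + 1 · -3 = 5
  Term 2 contributes 2 + 2 · -3 = -4
  Term 3 contributes 1 + 3 · -3 = -8
  Term 4 contributes 8 + 4 · -3 = -4
p(-3) = ⊕ of these = min[7, 5, -4, -8, -4] = -8.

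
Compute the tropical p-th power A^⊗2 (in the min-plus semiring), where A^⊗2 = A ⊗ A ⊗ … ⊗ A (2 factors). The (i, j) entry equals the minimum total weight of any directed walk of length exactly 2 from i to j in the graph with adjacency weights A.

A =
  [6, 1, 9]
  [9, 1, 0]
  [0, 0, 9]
A^⊗2 =
  [9, 2, 1]
  [0, 0, 1]
  [6, 1, 0]

Each entry (A^⊗2)_ij equals the minimum over all length-2 walks i = v_0 → v_1 → … → v_2 = j of Σ_t A[v_t][v_{t+1}]. For example, for (i, j) = (0, 2) we minimise over 3 possible intermediate vertex sequences; the minimum is 1, attained along the walk 0 → 1 → 2.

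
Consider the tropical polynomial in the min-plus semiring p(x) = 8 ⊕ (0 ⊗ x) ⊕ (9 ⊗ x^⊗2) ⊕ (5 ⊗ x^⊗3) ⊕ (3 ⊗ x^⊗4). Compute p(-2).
p(-2) = -5

A tropical monomial a ⊗ x^⊗i evaluates to a + i · x. Evaluating each term at x = -2:
  Term 0 contributes 8 + 0 · -2 = 8
  Term 1 contributes 0 + 1 · -2 = -2
  Term 2 contributes 9 + 2 · -2 = 5
  Term 3 contributes 5 + 3 · -2 = -1
  Term 4 contributes 3 + 4 · -2 = -5
p(-2) = ⊕ of these = min[8, -2, 5, -1, -5] = -5.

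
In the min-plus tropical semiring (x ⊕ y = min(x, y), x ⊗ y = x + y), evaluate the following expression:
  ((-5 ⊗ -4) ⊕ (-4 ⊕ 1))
((-5 ⊗ -4) ⊕ (-4 ⊕ 1)) = -9

Expand innermost to outermost. Recall ⊕ takes the minimum of its arguments and ⊗ takes their sum. Working out the expression ((-5 ⊗ -4) ⊕ (-4 ⊕ 1)) gives -9.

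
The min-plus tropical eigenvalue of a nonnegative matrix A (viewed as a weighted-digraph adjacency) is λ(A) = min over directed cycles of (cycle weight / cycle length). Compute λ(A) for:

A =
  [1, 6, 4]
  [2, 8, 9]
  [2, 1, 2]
λ(A) = 1

Enumerate directed cycles and compute their means (weight / length). Sample:
  cycle 0 → 0: weight = 1, length = 1, mean = 1/1 ≈ 1.000
  cycle 1 → 1: weight = 8, length = 1, mean = 8/1 ≈ 8.000
  cycle 2 → 2: weight = 2, length = 1, mean = 2/1 ≈ 2.000
  cycle 0 → 1 → 0: weight = 8, length = 2, mean = 8/2 ≈ 4.000
  cycle 0 → 2 → 0: weight = 6, length = 2, mean = 6/2 ≈ 3.000
  cycle 1 → 0 → 1: weight = 8, length = 2, mean = 8/2 ≈ 4.000
Minimum mean = 1.000, attained e.g. along the cycle 0 → 0 with weight 1 and length 1. So λ(A) = 1/1 = 1.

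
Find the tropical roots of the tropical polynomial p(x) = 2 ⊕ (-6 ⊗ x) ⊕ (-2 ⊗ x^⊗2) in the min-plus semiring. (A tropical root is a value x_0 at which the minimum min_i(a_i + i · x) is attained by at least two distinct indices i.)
Roots: {-4, 8}

Each tropical root is a break point of the lower envelope of the lines y = a_i + i · x (there are 3 lines, with slopes 0, 1, ..., 2). Only the lines that attain the minimum somewhere contribute to roots; other lines are dominated. Here the surviving (envelope) indices are i = 2, i = 1, i = 0.
Intersections between consecutive envelope lines give the roots: for adjacent envelope indices i < j the intersection is x = (a_i − a_j) / (j − i). Reading off the sorted break points: {-4, 8}.
Verification: at each break x_0, at least two indices attain the minimum of min_i(a_i + i · x_0).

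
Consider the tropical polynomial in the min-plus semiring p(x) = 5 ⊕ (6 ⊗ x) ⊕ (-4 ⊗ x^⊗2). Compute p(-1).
p(-1) = -6

A tropical monomial a ⊗ x^⊗i evaluates to a + i · x. Evaluating each term at x = -1:
  Term 0 contributes 5 + 0 · -1 = 5
  Term 1 contributes 6 + 1 · -1 = 5
  Term 2 contributes -4 + 2 · -1 = -6
p(-1) = ⊕ of these = min[5, 5, -6] = -6.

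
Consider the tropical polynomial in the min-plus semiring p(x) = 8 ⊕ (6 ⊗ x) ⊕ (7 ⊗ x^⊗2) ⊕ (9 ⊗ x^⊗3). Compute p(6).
p(6) = 8

A tropical monomial a ⊗ x^⊗i evaluates to a + i · x. Evaluating each term at x = 6:
  Term 0 contributes 8 + 0 · 6 = 8
  Term 1 contributes 6 + 1 · 6 = 12
  Term 2 contributes 7 + 2 · 6 = 19
  Term 3 contributes 9 + 3 · 6 = 27
p(6) = ⊕ of these = min[8, 12, 19, 27] = 8.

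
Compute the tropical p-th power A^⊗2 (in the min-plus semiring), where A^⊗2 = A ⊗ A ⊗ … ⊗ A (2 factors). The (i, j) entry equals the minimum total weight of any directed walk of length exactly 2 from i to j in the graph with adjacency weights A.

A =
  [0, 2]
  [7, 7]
A^⊗2 =
  [0, 2]
  [7, 9]

Each entry (A^⊗2)_ij equals the minimum over all length-2 walks i = v_0 → v_1 → … → v_2 = j of Σ_t A[v_t][v_{t+1}]. For example, for (i, j) = (0, 1) we minimise over 2 possible intermediate vertex sequences; the minimum is 2, attained along the walk 0 → 0 → 1.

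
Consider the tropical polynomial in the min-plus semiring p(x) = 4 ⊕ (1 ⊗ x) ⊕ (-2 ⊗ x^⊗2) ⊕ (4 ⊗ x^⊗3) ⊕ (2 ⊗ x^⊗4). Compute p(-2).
p(-2) = -6

A tropical monomial a ⊗ x^⊗i evaluates to a + i · x. Evaluating each term at x = -2:
  Term 0 contributes 4 + 0 · -2 = 4
  Term 1 contributes 1 + 1 · -2 = -1
  Term 2 contributes -2 + 2 · -2 = -6
  Term 3 contributes 4 + 3 · -2 = -2
  Term 4 contributes 2 + 4 · -2 = -6
p(-2) = ⊕ of these = min[4, -1, -6, -2, -6] = -6.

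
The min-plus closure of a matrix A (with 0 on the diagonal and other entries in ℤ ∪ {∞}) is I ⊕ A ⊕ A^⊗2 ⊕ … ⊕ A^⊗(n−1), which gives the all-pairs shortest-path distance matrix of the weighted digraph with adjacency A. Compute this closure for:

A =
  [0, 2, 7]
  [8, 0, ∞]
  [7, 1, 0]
Closure =
  [0, 2, 7]
  [8, 0, 15]
  [7, 1, 0]

This is the Floyd-Warshall all-pairs shortest-path computation. For each intermediate vertex k = 0, 1, …, 2, update dist[i][j] ← min(dist[i][j], dist[i][k] + dist[k][j]). The final matrix gives, for each (i, j), the minimum total weight of any directed path from i to j (possibly empty when i = j).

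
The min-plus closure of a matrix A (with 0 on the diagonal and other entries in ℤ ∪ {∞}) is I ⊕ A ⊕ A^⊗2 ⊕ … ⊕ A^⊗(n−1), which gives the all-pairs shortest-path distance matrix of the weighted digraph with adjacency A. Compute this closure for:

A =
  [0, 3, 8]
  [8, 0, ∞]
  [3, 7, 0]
Closure =
  [0, 3, 8]
  [8, 0, 16]
  [3, 6, 0]

This is the Floyd-Warshall all-pairs shortest-path computation. For each intermediate vertex k = 0, 1, …, 2, update dist[i][j] ← min(dist[i][j], dist[i][k] + dist[k][j]). The final matrix gives, for each (i, j), the minimum total weight of any directed path from i to j (possibly empty when i = j).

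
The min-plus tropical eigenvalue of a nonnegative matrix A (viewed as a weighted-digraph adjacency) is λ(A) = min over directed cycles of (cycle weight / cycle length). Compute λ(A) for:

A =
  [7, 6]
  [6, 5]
λ(A) = 5

Enumerate directed cycles and compute their means (weight / length). Sample:
  cycle 0 → 0: weight = 7, length = 1, mean = 7/1 ≈ 7.000
  cycle 1 → 1: weight = 5, length = 1, mean = 5/1 ≈ 5.000
  cycle 0 → 1 → 0: weight = 12, length = 2, mean = 12/2 ≈ 6.000
  cycle 1 → 0 → 1: weight = 12, length = 2, mean = 12/2 ≈ 6.000
Minimum mean = 5.000, attained e.g. along the cycle 1 → 1 with weight 5 and length 1. So λ(A) = 5/1 = 5.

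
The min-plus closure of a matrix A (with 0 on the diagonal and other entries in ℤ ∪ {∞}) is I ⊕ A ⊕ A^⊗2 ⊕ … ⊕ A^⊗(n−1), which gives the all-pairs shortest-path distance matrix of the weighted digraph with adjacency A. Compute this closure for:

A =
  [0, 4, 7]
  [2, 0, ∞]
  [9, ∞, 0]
Closure =
  [0, 4, 7]
  [2, 0, 9]
  [9, 13, 0]

This is the Floyd-Warshall all-pairs shortest-path computation. For each intermediate vertex k = 0, 1, …, 2, update dist[i][j] ← min(dist[i][j], dist[i][k] + dist[k][j]). The final matrix gives, for each (i, j), the minimum total weight of any directed path from i to j (possibly empty when i = j).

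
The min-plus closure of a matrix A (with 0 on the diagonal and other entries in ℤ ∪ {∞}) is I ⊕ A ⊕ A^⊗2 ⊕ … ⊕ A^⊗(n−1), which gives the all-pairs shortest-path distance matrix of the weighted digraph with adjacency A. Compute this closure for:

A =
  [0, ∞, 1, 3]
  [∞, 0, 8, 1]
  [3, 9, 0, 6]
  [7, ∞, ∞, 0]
Closure =
  [0, 10, 1, 3]
  [8, 0, 8, 1]
  [3, 9, 0, 6]
  [7, 17, 8, 0]

This is the Floyd-Warshall all-pairs shortest-path computation. For each intermediate vertex k = 0, 1, …, 3, update dist[i][j] ← min(dist[i][j], dist[i][k] + dist[k][j]). The final matrix gives, for each (i, j), the minimum total weight of any directed path from i to j (possibly empty when i = j).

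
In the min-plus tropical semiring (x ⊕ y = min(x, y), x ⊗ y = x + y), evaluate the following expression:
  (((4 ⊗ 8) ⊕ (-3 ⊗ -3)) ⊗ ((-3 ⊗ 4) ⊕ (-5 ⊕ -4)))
(((4 ⊗ 8) ⊕ (-3 ⊗ -3)) ⊗ ((-3 ⊗ 4) ⊕ (-5 ⊕ -4))) = -11

Expand innermost to outermost. Recall ⊕ takes the minimum of its arguments and ⊗ takes their sum. Working out the expression (((4 ⊗ 8) ⊕ (-3 ⊗ -3)) ⊗ ((-3 ⊗ 4) ⊕ (-5 ⊕ -4))) gives -11.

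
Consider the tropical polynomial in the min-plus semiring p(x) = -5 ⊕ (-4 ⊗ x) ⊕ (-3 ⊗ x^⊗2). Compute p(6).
p(6) = -5

A tropical monomial a ⊗ x^⊗i evaluates to a + i · x. Evaluating each term at x = 6:
  Term 0 contributes -5 + 0 · 6 = -5
  Term 1 contributes -4 + 1 · 6 = 2
  Term 2 contributes -3 + 2 · 6 = 9
p(6) = ⊕ of these = min[-5, 2, 9] = -5.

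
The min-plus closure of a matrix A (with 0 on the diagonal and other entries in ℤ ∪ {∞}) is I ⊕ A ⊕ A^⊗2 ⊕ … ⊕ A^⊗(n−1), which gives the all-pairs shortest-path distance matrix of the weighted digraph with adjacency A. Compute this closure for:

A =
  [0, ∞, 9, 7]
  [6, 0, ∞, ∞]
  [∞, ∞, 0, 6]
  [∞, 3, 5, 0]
Closure =
  [0, 10, 9, 7]
  [6, 0, 15, 13]
  [15, 9, 0, 6]
  [9, 3, 5, 0]

This is the Floyd-Warshall all-pairs shortest-path computation. For each intermediate vertex k = 0, 1, …, 3, update dist[i][j] ← min(dist[i][j], dist[i][k] + dist[k][j]). The final matrix gives, for each (i, j), the minimum total weight of any directed path from i to j (possibly empty when i = j).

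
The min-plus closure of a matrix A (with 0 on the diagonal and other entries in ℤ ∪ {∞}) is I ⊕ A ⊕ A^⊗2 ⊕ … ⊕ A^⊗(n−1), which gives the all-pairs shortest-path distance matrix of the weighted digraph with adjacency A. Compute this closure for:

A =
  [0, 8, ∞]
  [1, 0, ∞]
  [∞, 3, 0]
Closure =
  [0, 8, ∞]
  [1, 0, ∞]
  [4, 3, 0]

This is the Floyd-Warshall all-pairs shortest-path computation. For each intermediate vertex k = 0, 1, …, 2, update dist[i][j] ← min(dist[i][j], dist[i][k] + dist[k][j]). The final matrix gives, for each (i, j), the minimum total weight of any directed path from i to j (possibly empty when i = j).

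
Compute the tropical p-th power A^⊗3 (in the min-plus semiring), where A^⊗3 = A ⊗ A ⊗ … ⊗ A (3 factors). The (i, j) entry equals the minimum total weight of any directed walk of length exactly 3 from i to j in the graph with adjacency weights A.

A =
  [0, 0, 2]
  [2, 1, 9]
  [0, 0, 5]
A^⊗3 =
  [0, 0, 2]
  [2, 2, 4]
  [0, 0, 2]

Each entry (A^⊗3)_ij equals the minimum over all length-3 walks i = v_0 → v_1 → … → v_3 = j of Σ_t A[v_t][v_{t+1}]. For example, for (i, j) = (0, 2) we minimise over 9 possible intermediate vertex sequences; the minimum is 2, attained along the walk 0 → 0 → 0 → 2.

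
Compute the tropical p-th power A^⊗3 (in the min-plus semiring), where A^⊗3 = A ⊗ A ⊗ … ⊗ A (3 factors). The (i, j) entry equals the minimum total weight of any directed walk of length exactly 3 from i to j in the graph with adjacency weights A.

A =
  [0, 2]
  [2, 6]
A^⊗3 =
  [0, 2]
  [2, 4]

Each entry (A^⊗3)_ij equals the minimum over all length-3 walks i = v_0 → v_1 → … → v_3 = j of Σ_t A[v_t][v_{t+1}]. For example, for (i, j) = (0, 1) we minimise over 4 possible intermediate vertex sequences; the minimum is 2, attained along the walk 0 → 0 → 0 → 1.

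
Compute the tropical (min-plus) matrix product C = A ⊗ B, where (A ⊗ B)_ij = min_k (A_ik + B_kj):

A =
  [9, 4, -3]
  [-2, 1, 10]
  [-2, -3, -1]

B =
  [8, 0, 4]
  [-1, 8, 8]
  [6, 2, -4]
A ⊗ B =
  [3, -1, -7]
  [0, -2, 2]
  [-4, -2, -5]

Apply the min-plus product entry-by-entry:
  C[0][0] = min over k of (A[0][0] + B[0][0] = 9 + 8 = 17, A[0][1] + B[1][0] = 4 + -1 = 3, A[0][2] + B[2][0] = -3 + 6 = 3) = 3 (attained at k = 1)
  C[0][1] = min over k of (A[0][0] + B[0][1] = 9 + 0 = 9, A[0][1] + B[1][1] = 4 + 8 = 12, A[0][2] + B[2][1] = -3 + 2 = -1) = -1 (attained at k = 2)
  C[0][2] = min over k of (A[0][0] + B[0][2] = 9 + 4 = 13, A[0][1] + B[1][2] = 4 + 8 = 12, A[0][2] + B[2][2] = -3 + -4 = -7) = -7 (attained at k = 2)
  C[1][0] = min over k of (A[1][0] + B[0][0] = -2 + 8 = 6, A[1][1] + B[1][0] = 1 + -1 = 0, A[1][2] + B[2][0] = 10 + 6 = 16) = 0 (attained at k = 1)
  C[1][1] = min over k of (A[1][0] + B[0][1] = -2 + 0 = -2, A[1][1] + B[1][1] = 1 + 8 = 9, A[1][2] + B[2][1] = 10 + 2 = 12) = -2 (attained at k = 0)
  C[1][2] = min over k of (A[1][0] + B[0][2] = -2 + 4 = 2, A[1][1] + B[1][2] = 1 + 8 = 9, A[1][2] + B[2][2] = 10 + -4 = 6) = 2 (attained at k = 0)
  C[2][0] = min over k of (A[2][0] + B[0][0] = -2 + 8 = 6, A[2][1] + B[1][0] = -3 + -1 = -4, A[2][2] + B[2][0] = -1 + 6 = 5) = -4 (attained at k = 1)
  C[2][1] = min over k of (A[2][0] + B[0][1] = -2 + 0 = -2, A[2][1] + B[1][1] = -3 + 8 = 5, A[2][2] + B[2][1] = -1 + 2 = 1) = -2 (attained at k = 0)
  C[2][2] = min over k of (A[2][0] + B[0][2] = -2 + 4 = 2, A[2][1] + B[1][2] = -3 + 8 = 5, A[2][2] + B[2][2] = -1 + -4 = -5) = -5 (attained at k = 2)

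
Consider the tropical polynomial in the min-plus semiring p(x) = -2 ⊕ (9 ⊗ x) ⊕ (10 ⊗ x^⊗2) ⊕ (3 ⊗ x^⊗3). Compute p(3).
p(3) = -2

A tropical monomial a ⊗ x^⊗i evaluates to a + i · x. Evaluating each term at x = 3:
  Term 0 contributes -2 + 0 · 3 = -2
  Term 1 contributes 9 + 1 · 3 = 12
  Term 2 contributes 10 + 2 · 3 = 16
  Term 3 contributes 3 + 3 · 3 = 12
p(3) = ⊕ of these = min[-2, 12, 16, 12] = -2.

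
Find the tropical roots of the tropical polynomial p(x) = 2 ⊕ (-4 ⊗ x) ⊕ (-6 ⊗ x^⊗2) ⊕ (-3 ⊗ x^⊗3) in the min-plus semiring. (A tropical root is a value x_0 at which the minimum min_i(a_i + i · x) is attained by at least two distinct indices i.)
Roots: {-3, 2, 6}

Each tropical root is a break point of the lower envelope of the lines y = a_i + i · x (there are 4 lines, with slopes 0, 1, ..., 3). Only the lines that attain the minimum somewhere contribute to roots; other lines are dominated. Here the surviving (envelope) indices are i = 3, i = 2, i = 1, i = 0.
Intersections between consecutive envelope lines give the roots: for adjacent envelope indices i < j the intersection is x = (a_i − a_j) / (j − i). Reading off the sorted break points: {-3, 2, 6}.
Verification: at each break x_0, at least two indices attain the minimum of min_i(a_i + i · x_0).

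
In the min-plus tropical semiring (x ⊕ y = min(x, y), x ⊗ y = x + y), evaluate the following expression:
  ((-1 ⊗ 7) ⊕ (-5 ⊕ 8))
((-1 ⊗ 7) ⊕ (-5 ⊕ 8)) = -5

Expand innermost to outermost. Recall ⊕ takes the minimum of its arguments and ⊗ takes their sum. Working out the expression ((-1 ⊗ 7) ⊕ (-5 ⊕ 8)) gives -5.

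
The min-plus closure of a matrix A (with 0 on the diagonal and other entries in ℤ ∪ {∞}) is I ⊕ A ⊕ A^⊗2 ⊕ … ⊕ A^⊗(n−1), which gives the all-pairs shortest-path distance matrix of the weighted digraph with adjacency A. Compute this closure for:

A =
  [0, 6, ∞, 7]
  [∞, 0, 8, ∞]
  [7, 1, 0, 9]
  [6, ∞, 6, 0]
Closure =
  [0, 6, 13, 7]
  [15, 0, 8, 17]
  [7, 1, 0, 9]
  [6, 7, 6, 0]

This is the Floyd-Warshall all-pairs shortest-path computation. For each intermediate vertex k = 0, 1, …, 3, update dist[i][j] ← min(dist[i][j], dist[i][k] + dist[k][j]). The final matrix gives, for each (i, j), the minimum total weight of any directed path from i to j (possibly empty when i = j).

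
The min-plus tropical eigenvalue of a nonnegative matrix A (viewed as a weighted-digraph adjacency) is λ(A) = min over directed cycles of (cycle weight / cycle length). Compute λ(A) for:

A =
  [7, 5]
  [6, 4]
λ(A) = 4

Enumerate directed cycles and compute their means (weight / length). Sample:
  cycle 0 → 0: weight = 7, length = 1, mean = 7/1 ≈ 7.000
  cycle 1 → 1: weight = 4, length = 1, mean = 4/1 ≈ 4.000
  cycle 0 → 1 → 0: weight = 11, length = 2, mean = 11/2 ≈ 5.500
  cycle 1 → 0 → 1: weight = 11, length = 2, mean = 11/2 ≈ 5.500
Minimum mean = 4.000, attained e.g. along the cycle 1 → 1 with weight 4 and length 1. So λ(A) = 4/1 = 4.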